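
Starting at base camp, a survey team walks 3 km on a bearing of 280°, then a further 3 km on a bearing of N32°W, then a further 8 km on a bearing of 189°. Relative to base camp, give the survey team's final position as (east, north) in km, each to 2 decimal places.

(-5.80, -4.84)

Leg 1 (280°, 3 km): east 3 sin 280° = -2.95, north 3 cos 280° = 0.52
Leg 2 (N32°W, 3 km): east 3 sin 328° = -1.59, north 3 cos 328° = 2.54
Leg 3 (189°, 8 km): east 8 sin 189° = -1.25, north 8 cos 189° = -7.90
Summing: -5.80 km east, -4.84 km north → (-5.80, -4.84).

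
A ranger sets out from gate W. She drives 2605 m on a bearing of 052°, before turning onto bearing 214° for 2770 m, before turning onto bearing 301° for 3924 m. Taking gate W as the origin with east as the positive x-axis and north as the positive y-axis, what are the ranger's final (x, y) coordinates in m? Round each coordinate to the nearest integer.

(-2860, 1328)

Leg 1 (052°, 2605 m): east 2605 sin 52° = 2052.77, north 2605 cos 52° = 1603.80
Leg 2 (214°, 2770 m): east 2770 sin 214° = -1548.96, north 2770 cos 214° = -2296.43
Leg 3 (301°, 3924 m): east 3924 sin 301° = -3363.52, north 3924 cos 301° = 2021.01
Summing: -2859.72 m east, 1328.37 m north → (-2860, 1328).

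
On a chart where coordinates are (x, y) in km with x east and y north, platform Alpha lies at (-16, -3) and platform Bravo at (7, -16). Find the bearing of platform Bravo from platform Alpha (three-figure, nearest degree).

119°

Δeast = 7 − -16 = 23.00; Δnorth = -16 − -3 = -13.00.
Bearing = atan2(Δeast, Δnorth) mod 360° = 119.48° ≈ 119°.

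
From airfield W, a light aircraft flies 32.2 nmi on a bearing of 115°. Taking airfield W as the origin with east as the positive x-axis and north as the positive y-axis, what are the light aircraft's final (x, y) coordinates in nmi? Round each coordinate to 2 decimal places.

Leg 1 (115°, 32.2 nmi): east 32.2 sin 115° = 29.18, north 32.2 cos 115° = -13.61
Summing: 29.18 nmi east, -13.61 nmi north → (29.18, -13.61).

(29.18, -13.61)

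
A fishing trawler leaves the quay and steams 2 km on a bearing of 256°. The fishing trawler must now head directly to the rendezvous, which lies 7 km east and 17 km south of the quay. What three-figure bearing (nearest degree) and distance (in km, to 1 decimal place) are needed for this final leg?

Leg 1 (256°, 2 km): east 2 sin 256° = -1.94, north 2 cos 256° = -0.48
Current position: (-1.94, -0.48). Target: (7, -17). Remaining: Δeast = 8.94, Δnorth = -16.52.
Bearing = atan2(8.94, -16.52) mod 360° = 151.57°; distance = √((8.94)² + (-16.52)²) = 18.781 km.

152°, 18.8 km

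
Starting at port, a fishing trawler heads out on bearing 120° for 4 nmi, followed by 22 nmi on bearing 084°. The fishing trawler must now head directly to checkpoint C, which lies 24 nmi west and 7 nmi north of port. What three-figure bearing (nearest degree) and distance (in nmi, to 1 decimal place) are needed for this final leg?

Leg 1 (120°, 4 nmi): east 4 sin 120° = 3.46, north 4 cos 120° = -2.00
Leg 2 (084°, 22 nmi): east 22 sin 84° = 21.88, north 22 cos 84° = 2.30
Current position: (25.34, 0.30). Target: (-24, 7). Remaining: Δeast = -49.34, Δnorth = 6.70.
Bearing = atan2(-49.34, 6.70) mod 360° = 277.73°; distance = √((-49.34)² + (6.70)²) = 49.796 nmi.

278°, 49.8 nmi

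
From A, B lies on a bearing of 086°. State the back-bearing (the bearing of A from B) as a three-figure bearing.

266°

Back-bearing = 086° + 180° = 266°.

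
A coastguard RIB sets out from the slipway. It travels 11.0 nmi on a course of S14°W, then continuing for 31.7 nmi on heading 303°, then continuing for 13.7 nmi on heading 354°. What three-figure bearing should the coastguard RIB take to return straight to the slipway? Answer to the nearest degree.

123°

Leg 1 (S14°W, 11.0 nmi): east 11.0 sin 194° = -2.66, north 11.0 cos 194° = -10.67
Leg 2 (303°, 31.7 nmi): east 31.7 sin 303° = -26.59, north 31.7 cos 303° = 17.27
Leg 3 (354°, 13.7 nmi): east 13.7 sin 354° = -1.43, north 13.7 cos 354° = 13.62
Net displacement: -30.68 east, 20.22 north. Direction back to start is (30.68, -20.22): bearing = atan2(30.68, -20.22) mod 360° = 123.38° ≈ 123°.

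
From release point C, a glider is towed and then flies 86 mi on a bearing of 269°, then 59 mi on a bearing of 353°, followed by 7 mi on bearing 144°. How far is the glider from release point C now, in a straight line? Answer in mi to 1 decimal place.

Leg 1 (269°, 86 mi): east 86 sin 269° = -85.99, north 86 cos 269° = -1.50
Leg 2 (353°, 59 mi): east 59 sin 353° = -7.19, north 59 cos 353° = 58.56
Leg 3 (144°, 7 mi): east 7 sin 144° = 4.11, north 7 cos 144° = -5.66
Net: -89.06 east, 51.40 north. Distance = √((-89.06)² + (51.40)²) = 102.829 mi.

102.8 mi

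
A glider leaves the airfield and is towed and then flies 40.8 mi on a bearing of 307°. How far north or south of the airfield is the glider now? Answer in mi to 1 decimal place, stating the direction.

Leg 1 (307°, 40.8 mi): east 40.8 sin 307° = -32.58, north 40.8 cos 307° = 24.55
Net north component: 24.55 mi.

24.6 mi north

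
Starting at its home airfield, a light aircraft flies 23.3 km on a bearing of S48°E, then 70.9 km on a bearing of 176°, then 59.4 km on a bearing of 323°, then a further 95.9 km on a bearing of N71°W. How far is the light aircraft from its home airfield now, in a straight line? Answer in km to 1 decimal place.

Leg 1 (S48°E, 23.3 km): east 23.3 sin 132° = 17.32, north 23.3 cos 132° = -15.59
Leg 2 (176°, 70.9 km): east 70.9 sin 176° = 4.95, north 70.9 cos 176° = -70.73
Leg 3 (323°, 59.4 km): east 59.4 sin 323° = -35.75, north 59.4 cos 323° = 47.44
Leg 4 (N71°W, 95.9 km): east 95.9 sin 289° = -90.68, north 95.9 cos 289° = 31.22
Net: -104.16 east, -7.66 north. Distance = √((-104.16)² + (-7.66)²) = 104.443 km.

104.4 km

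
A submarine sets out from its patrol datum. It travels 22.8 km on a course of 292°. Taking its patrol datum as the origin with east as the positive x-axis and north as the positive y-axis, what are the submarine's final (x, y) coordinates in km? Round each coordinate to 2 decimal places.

(-21.14, 8.54)

Leg 1 (292°, 22.8 km): east 22.8 sin 292° = -21.14, north 22.8 cos 292° = 8.54
Summing: -21.14 km east, 8.54 km north → (-21.14, 8.54).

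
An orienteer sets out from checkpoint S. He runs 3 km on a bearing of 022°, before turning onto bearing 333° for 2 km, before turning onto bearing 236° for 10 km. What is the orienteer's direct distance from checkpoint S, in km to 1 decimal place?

Leg 1 (022°, 3 km): east 3 sin 22° = 1.12, north 3 cos 22° = 2.78
Leg 2 (333°, 2 km): east 2 sin 333° = -0.91, north 2 cos 333° = 1.78
Leg 3 (236°, 10 km): east 10 sin 236° = -8.29, north 10 cos 236° = -5.59
Net: -8.07 east, -1.03 north. Distance = √((-8.07)² + (-1.03)²) = 8.140 km.

8.1 km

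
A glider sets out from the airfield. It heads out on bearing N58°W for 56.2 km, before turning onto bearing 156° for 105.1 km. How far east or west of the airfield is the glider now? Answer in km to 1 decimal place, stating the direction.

4.9 km west

Leg 1 (N58°W, 56.2 km): east 56.2 sin 302° = -47.66, north 56.2 cos 302° = 29.78
Leg 2 (156°, 105.1 km): east 105.1 sin 156° = 42.75, north 105.1 cos 156° = -96.01
Net east component: -4.91 km.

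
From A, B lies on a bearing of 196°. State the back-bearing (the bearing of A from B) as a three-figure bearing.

Back-bearing = 196° − 180° = 016°.

016°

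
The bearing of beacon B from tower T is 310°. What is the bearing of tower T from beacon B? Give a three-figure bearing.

130°

Back-bearing = 310° − 180° = 130°.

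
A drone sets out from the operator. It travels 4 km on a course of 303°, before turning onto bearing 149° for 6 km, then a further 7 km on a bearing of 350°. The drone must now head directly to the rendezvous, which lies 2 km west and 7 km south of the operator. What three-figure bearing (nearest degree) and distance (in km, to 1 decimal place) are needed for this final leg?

Leg 1 (303°, 4 km): east 4 sin 303° = -3.35, north 4 cos 303° = 2.18
Leg 2 (149°, 6 km): east 6 sin 149° = 3.09, north 6 cos 149° = -5.14
Leg 3 (350°, 7 km): east 7 sin 350° = -1.22, north 7 cos 350° = 6.89
Current position: (-1.48, 3.93). Target: (-2, -7). Remaining: Δeast = -0.52, Δnorth = -10.93.
Bearing = atan2(-0.52, -10.93) mod 360° = 182.72°; distance = √((-0.52)² + (-10.93)²) = 10.942 km.

183°, 10.9 km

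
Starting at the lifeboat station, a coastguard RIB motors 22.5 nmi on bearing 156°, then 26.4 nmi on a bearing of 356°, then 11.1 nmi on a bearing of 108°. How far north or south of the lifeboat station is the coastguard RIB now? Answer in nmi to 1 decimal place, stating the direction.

Leg 1 (156°, 22.5 nmi): east 22.5 sin 156° = 9.15, north 22.5 cos 156° = -20.55
Leg 2 (356°, 26.4 nmi): east 26.4 sin 356° = -1.84, north 26.4 cos 356° = 26.34
Leg 3 (108°, 11.1 nmi): east 11.1 sin 108° = 10.56, north 11.1 cos 108° = -3.43
Net north component: 2.35 nmi.

2.4 nmi north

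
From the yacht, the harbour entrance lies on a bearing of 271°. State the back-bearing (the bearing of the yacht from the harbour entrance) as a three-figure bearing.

Back-bearing = 271° − 180° = 091°.

091°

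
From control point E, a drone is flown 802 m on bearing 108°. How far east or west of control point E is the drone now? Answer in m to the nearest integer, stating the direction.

Leg 1 (108°, 802 m): east 802 sin 108° = 762.75, north 802 cos 108° = -247.83
Net east component: 762.75 m.

763 m east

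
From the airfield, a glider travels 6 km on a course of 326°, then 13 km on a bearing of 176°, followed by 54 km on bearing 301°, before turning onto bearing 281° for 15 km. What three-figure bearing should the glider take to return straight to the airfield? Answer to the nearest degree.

Leg 1 (326°, 6 km): east 6 sin 326° = -3.36, north 6 cos 326° = 4.97
Leg 2 (176°, 13 km): east 13 sin 176° = 0.91, north 13 cos 176° = -12.97
Leg 3 (301°, 54 km): east 54 sin 301° = -46.29, north 54 cos 301° = 27.81
Leg 4 (281°, 15 km): east 15 sin 281° = -14.72, north 15 cos 281° = 2.86
Net displacement: -63.46 east, 22.68 north. Direction back to start is (63.46, -22.68): bearing = atan2(63.46, -22.68) mod 360° = 109.67° ≈ 110°.

110°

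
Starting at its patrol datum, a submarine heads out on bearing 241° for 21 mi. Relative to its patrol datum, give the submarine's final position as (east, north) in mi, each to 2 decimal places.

(-18.37, -10.18)

Leg 1 (241°, 21 mi): east 21 sin 241° = -18.37, north 21 cos 241° = -10.18
Summing: -18.37 mi east, -10.18 mi north → (-18.37, -10.18).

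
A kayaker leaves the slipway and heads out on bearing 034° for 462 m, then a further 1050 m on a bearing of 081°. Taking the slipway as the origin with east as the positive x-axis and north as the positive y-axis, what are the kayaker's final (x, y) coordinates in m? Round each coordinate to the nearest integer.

Leg 1 (034°, 462 m): east 462 sin 34° = 258.35, north 462 cos 34° = 383.02
Leg 2 (081°, 1050 m): east 1050 sin 81° = 1037.07, north 1050 cos 81° = 164.26
Summing: 1295.42 m east, 547.27 m north → (1295, 547).

(1295, 547)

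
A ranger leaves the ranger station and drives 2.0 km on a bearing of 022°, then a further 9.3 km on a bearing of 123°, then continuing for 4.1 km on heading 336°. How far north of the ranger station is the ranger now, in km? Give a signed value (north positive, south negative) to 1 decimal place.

Leg 1 (022°, 2.0 km): east 2.0 sin 22° = 0.75, north 2.0 cos 22° = 1.85
Leg 2 (123°, 9.3 km): east 9.3 sin 123° = 7.80, north 9.3 cos 123° = -5.07
Leg 3 (336°, 4.1 km): east 4.1 sin 336° = -1.67, north 4.1 cos 336° = 3.75
Net north component: 0.53 km.

0.5 km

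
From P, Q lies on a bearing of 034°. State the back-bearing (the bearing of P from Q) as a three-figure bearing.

214°

Back-bearing = 034° + 180° = 214°.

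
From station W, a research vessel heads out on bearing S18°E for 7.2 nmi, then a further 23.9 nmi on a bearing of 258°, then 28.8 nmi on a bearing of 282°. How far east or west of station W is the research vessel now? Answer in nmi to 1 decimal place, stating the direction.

49.3 nmi west

Leg 1 (S18°E, 7.2 nmi): east 7.2 sin 162° = 2.22, north 7.2 cos 162° = -6.85
Leg 2 (258°, 23.9 nmi): east 23.9 sin 258° = -23.38, north 23.9 cos 258° = -4.97
Leg 3 (282°, 28.8 nmi): east 28.8 sin 282° = -28.17, north 28.8 cos 282° = 5.99
Net east component: -49.32 nmi.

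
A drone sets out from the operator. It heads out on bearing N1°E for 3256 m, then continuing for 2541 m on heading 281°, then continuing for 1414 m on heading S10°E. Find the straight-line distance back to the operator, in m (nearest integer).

3212 m

Leg 1 (N1°E, 3256 m): east 3256 sin 1° = 56.83, north 3256 cos 1° = 3255.50
Leg 2 (281°, 2541 m): east 2541 sin 281° = -2494.31, north 2541 cos 281° = 484.85
Leg 3 (S10°E, 1414 m): east 1414 sin 170° = 245.54, north 1414 cos 170° = -1392.52
Net: -2191.95 east, 2347.83 north. Distance = √((-2191.95)² + (2347.83)²) = 3212.003 m.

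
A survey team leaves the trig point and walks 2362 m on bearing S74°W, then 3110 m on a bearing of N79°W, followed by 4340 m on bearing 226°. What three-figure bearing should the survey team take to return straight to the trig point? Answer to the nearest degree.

070°

Leg 1 (S74°W, 2362 m): east 2362 sin 254° = -2270.50, north 2362 cos 254° = -651.06
Leg 2 (N79°W, 3110 m): east 3110 sin 281° = -3052.86, north 3110 cos 281° = 593.42
Leg 3 (226°, 4340 m): east 4340 sin 226° = -3121.93, north 4340 cos 226° = -3014.82
Net displacement: -8445.30 east, -3072.46 north. Direction back to start is (8445.30, 3072.46): bearing = atan2(8445.30, 3072.46) mod 360° = 70.01° ≈ 070°.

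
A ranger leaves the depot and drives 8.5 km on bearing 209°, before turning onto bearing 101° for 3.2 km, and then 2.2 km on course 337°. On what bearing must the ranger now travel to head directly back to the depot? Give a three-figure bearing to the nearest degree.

017°

Leg 1 (209°, 8.5 km): east 8.5 sin 209° = -4.12, north 8.5 cos 209° = -7.43
Leg 2 (101°, 3.2 km): east 3.2 sin 101° = 3.14, north 3.2 cos 101° = -0.61
Leg 3 (337°, 2.2 km): east 2.2 sin 337° = -0.86, north 2.2 cos 337° = 2.03
Net displacement: -1.84 east, -6.02 north. Direction back to start is (1.84, 6.02): bearing = atan2(1.84, 6.02) mod 360° = 16.99° ≈ 017°.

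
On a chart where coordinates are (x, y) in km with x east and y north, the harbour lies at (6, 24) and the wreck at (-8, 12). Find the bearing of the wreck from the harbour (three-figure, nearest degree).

229°

Δeast = -8 − 6 = -14.00; Δnorth = 12 − 24 = -12.00.
Bearing = atan2(Δeast, Δnorth) mod 360° = 229.40° ≈ 229°.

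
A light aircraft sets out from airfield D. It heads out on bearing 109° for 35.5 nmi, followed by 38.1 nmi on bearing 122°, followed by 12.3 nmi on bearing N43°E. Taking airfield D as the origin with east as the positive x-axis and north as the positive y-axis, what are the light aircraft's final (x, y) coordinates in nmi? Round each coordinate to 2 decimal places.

(74.27, -22.75)

Leg 1 (109°, 35.5 nmi): east 35.5 sin 109° = 33.57, north 35.5 cos 109° = -11.56
Leg 2 (122°, 38.1 nmi): east 38.1 sin 122° = 32.31, north 38.1 cos 122° = -20.19
Leg 3 (N43°E, 12.3 nmi): east 12.3 sin 43° = 8.39, north 12.3 cos 43° = 9.00
Summing: 74.27 nmi east, -22.75 nmi north → (74.27, -22.75).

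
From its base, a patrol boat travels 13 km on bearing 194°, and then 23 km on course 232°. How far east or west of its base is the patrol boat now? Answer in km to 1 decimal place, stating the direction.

Leg 1 (194°, 13 km): east 13 sin 194° = -3.14, north 13 cos 194° = -12.61
Leg 2 (232°, 23 km): east 23 sin 232° = -18.12, north 23 cos 232° = -14.16
Net east component: -21.27 km.

21.3 km west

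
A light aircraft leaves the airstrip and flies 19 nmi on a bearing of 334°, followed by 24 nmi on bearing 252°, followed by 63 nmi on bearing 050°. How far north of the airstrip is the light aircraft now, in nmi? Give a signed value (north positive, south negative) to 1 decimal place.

50.2 nmi

Leg 1 (334°, 19 nmi): east 19 sin 334° = -8.33, north 19 cos 334° = 17.08
Leg 2 (252°, 24 nmi): east 24 sin 252° = -22.83, north 24 cos 252° = -7.42
Leg 3 (050°, 63 nmi): east 63 sin 50° = 48.26, north 63 cos 50° = 40.50
Net north component: 50.16 nmi.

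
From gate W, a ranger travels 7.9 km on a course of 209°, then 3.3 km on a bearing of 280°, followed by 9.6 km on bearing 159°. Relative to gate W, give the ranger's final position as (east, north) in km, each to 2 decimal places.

(-3.64, -15.30)

Leg 1 (209°, 7.9 km): east 7.9 sin 209° = -3.83, north 7.9 cos 209° = -6.91
Leg 2 (280°, 3.3 km): east 3.3 sin 280° = -3.25, north 3.3 cos 280° = 0.57
Leg 3 (159°, 9.6 km): east 9.6 sin 159° = 3.44, north 9.6 cos 159° = -8.96
Summing: -3.64 km east, -15.30 km north → (-3.64, -15.30).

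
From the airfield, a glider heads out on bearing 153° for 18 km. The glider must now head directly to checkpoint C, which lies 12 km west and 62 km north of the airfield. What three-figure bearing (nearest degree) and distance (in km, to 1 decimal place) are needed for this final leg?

346°, 80.6 km

Leg 1 (153°, 18 km): east 18 sin 153° = 8.17, north 18 cos 153° = -16.04
Current position: (8.17, -16.04). Target: (-12, 62). Remaining: Δeast = -20.17, Δnorth = 78.04.
Bearing = atan2(-20.17, 78.04) mod 360° = 345.51°; distance = √((-20.17)² + (78.04)²) = 80.603 km.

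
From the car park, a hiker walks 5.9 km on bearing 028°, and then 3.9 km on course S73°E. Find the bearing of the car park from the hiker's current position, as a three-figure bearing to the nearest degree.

238°

Leg 1 (028°, 5.9 km): east 5.9 sin 28° = 2.77, north 5.9 cos 28° = 5.21
Leg 2 (S73°E, 3.9 km): east 3.9 sin 107° = 3.73, north 3.9 cos 107° = -1.14
Net displacement: 6.50 east, 4.07 north. Direction back to start is (-6.50, -4.07): bearing = atan2(-6.50, -4.07) mod 360° = 237.95° ≈ 238°.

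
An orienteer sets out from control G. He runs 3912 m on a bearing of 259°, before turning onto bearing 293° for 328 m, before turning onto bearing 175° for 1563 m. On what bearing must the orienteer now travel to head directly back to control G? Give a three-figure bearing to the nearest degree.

Leg 1 (259°, 3912 m): east 3912 sin 259° = -3840.13, north 3912 cos 259° = -746.44
Leg 2 (293°, 328 m): east 328 sin 293° = -301.93, north 328 cos 293° = 128.16
Leg 3 (175°, 1563 m): east 1563 sin 175° = 136.22, north 1563 cos 175° = -1557.05
Net displacement: -4005.83 east, -2175.34 north. Direction back to start is (4005.83, 2175.34): bearing = atan2(4005.83, 2175.34) mod 360° = 61.50° ≈ 061°.

061°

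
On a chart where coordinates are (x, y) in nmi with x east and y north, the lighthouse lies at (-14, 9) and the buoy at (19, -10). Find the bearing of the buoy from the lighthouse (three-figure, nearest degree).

Δeast = 19 − -14 = 33.00; Δnorth = -10 − 9 = -19.00.
Bearing = atan2(Δeast, Δnorth) mod 360° = 119.93° ≈ 120°.

120°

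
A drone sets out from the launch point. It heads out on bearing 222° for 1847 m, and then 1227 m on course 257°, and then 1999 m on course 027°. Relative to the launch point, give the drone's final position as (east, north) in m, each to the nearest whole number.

Leg 1 (222°, 1847 m): east 1847 sin 222° = -1235.88, north 1847 cos 222° = -1372.59
Leg 2 (257°, 1227 m): east 1227 sin 257° = -1195.55, north 1227 cos 257° = -276.01
Leg 3 (027°, 1999 m): east 1999 sin 27° = 907.53, north 1999 cos 27° = 1781.12
Summing: -1523.91 m east, 132.52 m north → (-1524, 133).

(-1524, 133)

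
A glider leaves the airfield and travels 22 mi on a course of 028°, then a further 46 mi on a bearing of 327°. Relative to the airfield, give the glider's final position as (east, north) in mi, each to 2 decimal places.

(-14.73, 58.00)

Leg 1 (028°, 22 mi): east 22 sin 28° = 10.33, north 22 cos 28° = 19.42
Leg 2 (327°, 46 mi): east 46 sin 327° = -25.05, north 46 cos 327° = 38.58
Summing: -14.73 mi east, 58.00 mi north → (-14.73, 58.00).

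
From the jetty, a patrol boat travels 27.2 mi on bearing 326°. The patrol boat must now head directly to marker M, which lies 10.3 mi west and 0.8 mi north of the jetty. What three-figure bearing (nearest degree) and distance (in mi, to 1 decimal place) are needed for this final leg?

167°, 22.3 mi

Leg 1 (326°, 27.2 mi): east 27.2 sin 326° = -15.21, north 27.2 cos 326° = 22.55
Current position: (-15.21, 22.55). Target: (-10.3, 0.8). Remaining: Δeast = 4.91, Δnorth = -21.75.
Bearing = atan2(4.91, -21.75) mod 360° = 167.28°; distance = √((4.91)² + (-21.75)²) = 22.297 mi.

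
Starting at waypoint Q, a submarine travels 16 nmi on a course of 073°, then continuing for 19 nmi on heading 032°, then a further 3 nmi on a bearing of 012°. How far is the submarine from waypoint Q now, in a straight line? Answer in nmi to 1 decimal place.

35.2 nmi

Leg 1 (073°, 16 nmi): east 16 sin 73° = 15.30, north 16 cos 73° = 4.68
Leg 2 (032°, 19 nmi): east 19 sin 32° = 10.07, north 19 cos 32° = 16.11
Leg 3 (012°, 3 nmi): east 3 sin 12° = 0.62, north 3 cos 12° = 2.93
Net: 25.99 east, 23.73 north. Distance = √((25.99)² + (23.73)²) = 35.193 nmi.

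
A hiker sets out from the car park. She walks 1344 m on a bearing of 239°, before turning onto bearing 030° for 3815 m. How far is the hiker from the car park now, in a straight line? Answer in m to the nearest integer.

Leg 1 (239°, 1344 m): east 1344 sin 239° = -1152.03, north 1344 cos 239° = -692.21
Leg 2 (030°, 3815 m): east 3815 sin 30° = 1907.50, north 3815 cos 30° = 3303.89
Net: 755.47 east, 2611.68 north. Distance = √((755.47)² + (2611.68)²) = 2718.746 m.

2719 m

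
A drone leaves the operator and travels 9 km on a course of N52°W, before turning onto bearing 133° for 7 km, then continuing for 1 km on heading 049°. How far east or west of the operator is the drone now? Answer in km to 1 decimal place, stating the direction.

1.2 km west

Leg 1 (N52°W, 9 km): east 9 sin 308° = -7.09, north 9 cos 308° = 5.54
Leg 2 (133°, 7 km): east 7 sin 133° = 5.12, north 7 cos 133° = -4.77
Leg 3 (049°, 1 km): east 1 sin 49° = 0.75, north 1 cos 49° = 0.66
Net east component: -1.22 km.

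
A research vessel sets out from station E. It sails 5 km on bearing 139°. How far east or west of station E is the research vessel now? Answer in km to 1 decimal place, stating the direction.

3.3 km east

Leg 1 (139°, 5 km): east 5 sin 139° = 3.28, north 5 cos 139° = -3.77
Net east component: 3.28 km.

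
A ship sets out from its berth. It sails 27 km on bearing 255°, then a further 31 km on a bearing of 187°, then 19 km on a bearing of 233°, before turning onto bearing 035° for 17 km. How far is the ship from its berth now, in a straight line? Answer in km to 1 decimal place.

49.9 km

Leg 1 (255°, 27 km): east 27 sin 255° = -26.08, north 27 cos 255° = -6.99
Leg 2 (187°, 31 km): east 31 sin 187° = -3.78, north 31 cos 187° = -30.77
Leg 3 (233°, 19 km): east 19 sin 233° = -15.17, north 19 cos 233° = -11.43
Leg 4 (035°, 17 km): east 17 sin 35° = 9.75, north 17 cos 35° = 13.93
Net: -35.28 east, -35.27 north. Distance = √((-35.28)² + (-35.27)²) = 49.884 km.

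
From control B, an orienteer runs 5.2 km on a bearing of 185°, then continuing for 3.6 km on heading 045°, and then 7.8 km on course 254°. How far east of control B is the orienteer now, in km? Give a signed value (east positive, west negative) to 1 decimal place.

Leg 1 (185°, 5.2 km): east 5.2 sin 185° = -0.45, north 5.2 cos 185° = -5.18
Leg 2 (045°, 3.6 km): east 3.6 sin 45° = 2.55, north 3.6 cos 45° = 2.55
Leg 3 (254°, 7.8 km): east 7.8 sin 254° = -7.50, north 7.8 cos 254° = -2.15
Net east component: -5.41 km.

-5.4 km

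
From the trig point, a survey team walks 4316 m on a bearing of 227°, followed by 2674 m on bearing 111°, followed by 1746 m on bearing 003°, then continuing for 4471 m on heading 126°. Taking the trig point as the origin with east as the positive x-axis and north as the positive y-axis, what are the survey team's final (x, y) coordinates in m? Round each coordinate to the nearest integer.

(3048, -4786)

Leg 1 (227°, 4316 m): east 4316 sin 227° = -3156.52, north 4316 cos 227° = -2943.50
Leg 2 (111°, 2674 m): east 2674 sin 111° = 2496.39, north 2674 cos 111° = -958.28
Leg 3 (003°, 1746 m): east 1746 sin 3° = 91.38, north 1746 cos 3° = 1743.61
Leg 4 (126°, 4471 m): east 4471 sin 126° = 3617.11, north 4471 cos 126° = -2627.99
Summing: 3048.37 m east, -4786.16 m north → (3048, -4786).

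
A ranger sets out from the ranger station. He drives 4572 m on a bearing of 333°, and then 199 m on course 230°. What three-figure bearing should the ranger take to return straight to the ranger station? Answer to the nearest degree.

Leg 1 (333°, 4572 m): east 4572 sin 333° = -2075.64, north 4572 cos 333° = 4073.68
Leg 2 (230°, 199 m): east 199 sin 230° = -152.44, north 199 cos 230° = -127.91
Net displacement: -2228.09 east, 3945.77 north. Direction back to start is (2228.09, -3945.77): bearing = atan2(2228.09, -3945.77) mod 360° = 150.55° ≈ 151°.

151°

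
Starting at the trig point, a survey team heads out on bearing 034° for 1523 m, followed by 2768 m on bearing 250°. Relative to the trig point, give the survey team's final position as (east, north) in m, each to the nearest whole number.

(-1749, 316)

Leg 1 (034°, 1523 m): east 1523 sin 34° = 851.65, north 1523 cos 34° = 1262.62
Leg 2 (250°, 2768 m): east 2768 sin 250° = -2601.07, north 2768 cos 250° = -946.71
Summing: -1749.42 m east, 315.91 m north → (-1749, 316).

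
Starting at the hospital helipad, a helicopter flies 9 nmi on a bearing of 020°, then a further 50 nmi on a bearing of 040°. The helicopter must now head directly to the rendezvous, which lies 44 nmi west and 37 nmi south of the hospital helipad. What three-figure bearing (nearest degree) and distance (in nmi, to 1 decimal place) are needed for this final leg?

223°, 115.3 nmi

Leg 1 (020°, 9 nmi): east 9 sin 20° = 3.08, north 9 cos 20° = 8.46
Leg 2 (040°, 50 nmi): east 50 sin 40° = 32.14, north 50 cos 40° = 38.30
Current position: (35.22, 46.76). Target: (-44, -37). Remaining: Δeast = -79.22, Δnorth = -83.76.
Bearing = atan2(-79.22, -83.76) mod 360° = 223.40°; distance = √((-79.22)² + (-83.76)²) = 115.287 nmi.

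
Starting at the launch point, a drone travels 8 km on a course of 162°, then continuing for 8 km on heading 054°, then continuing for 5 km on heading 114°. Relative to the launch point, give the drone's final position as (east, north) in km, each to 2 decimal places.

Leg 1 (162°, 8 km): east 8 sin 162° = 2.47, north 8 cos 162° = -7.61
Leg 2 (054°, 8 km): east 8 sin 54° = 6.47, north 8 cos 54° = 4.70
Leg 3 (114°, 5 km): east 5 sin 114° = 4.57, north 5 cos 114° = -2.03
Summing: 13.51 km east, -4.94 km north → (13.51, -4.94).

(13.51, -4.94)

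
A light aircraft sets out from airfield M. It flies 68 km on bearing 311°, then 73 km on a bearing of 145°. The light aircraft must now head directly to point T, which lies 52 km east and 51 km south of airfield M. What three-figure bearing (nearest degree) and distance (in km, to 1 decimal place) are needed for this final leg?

Leg 1 (311°, 68 km): east 68 sin 311° = -51.32, north 68 cos 311° = 44.61
Leg 2 (145°, 73 km): east 73 sin 145° = 41.87, north 73 cos 145° = -59.80
Current position: (-9.45, -15.19). Target: (52, -51). Remaining: Δeast = 61.45, Δnorth = -35.81.
Bearing = atan2(61.45, -35.81) mod 360° = 120.23°; distance = √((61.45)² + (-35.81)²) = 71.124 km.

120°, 71.1 km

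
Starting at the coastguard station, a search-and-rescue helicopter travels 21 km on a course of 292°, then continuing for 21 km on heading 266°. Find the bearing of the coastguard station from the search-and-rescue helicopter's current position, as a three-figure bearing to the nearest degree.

Leg 1 (292°, 21 km): east 21 sin 292° = -19.47, north 21 cos 292° = 7.87
Leg 2 (266°, 21 km): east 21 sin 266° = -20.95, north 21 cos 266° = -1.46
Net displacement: -40.42 east, 6.40 north. Direction back to start is (40.42, -6.40): bearing = atan2(40.42, -6.40) mod 360° = 99.00° ≈ 099°.

099°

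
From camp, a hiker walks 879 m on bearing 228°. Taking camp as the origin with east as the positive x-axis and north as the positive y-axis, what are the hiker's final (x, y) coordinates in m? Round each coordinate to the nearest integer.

Leg 1 (228°, 879 m): east 879 sin 228° = -653.22, north 879 cos 228° = -588.17
Summing: -653.22 m east, -588.17 m north → (-653, -588).

(-653, -588)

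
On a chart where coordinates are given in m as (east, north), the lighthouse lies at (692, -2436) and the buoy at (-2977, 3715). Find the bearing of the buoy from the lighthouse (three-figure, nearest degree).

329°

Δeast = -2977 − 692 = -3669.00; Δnorth = 3715 − -2436 = 6151.00.
Bearing = atan2(Δeast, Δnorth) mod 360° = 329.18° ≈ 329°.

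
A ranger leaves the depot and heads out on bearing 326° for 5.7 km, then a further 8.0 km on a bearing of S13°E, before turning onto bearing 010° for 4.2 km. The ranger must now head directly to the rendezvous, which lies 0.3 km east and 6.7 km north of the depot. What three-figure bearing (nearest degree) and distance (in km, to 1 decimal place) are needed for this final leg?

Leg 1 (326°, 5.7 km): east 5.7 sin 326° = -3.19, north 5.7 cos 326° = 4.73
Leg 2 (S13°E, 8.0 km): east 8.0 sin 167° = 1.80, north 8.0 cos 167° = -7.79
Leg 3 (010°, 4.2 km): east 4.2 sin 10° = 0.73, north 4.2 cos 10° = 4.14
Current position: (-0.66, 1.07). Target: (0.3, 6.7). Remaining: Δeast = 0.96, Δnorth = 5.63.
Bearing = atan2(0.96, 5.63) mod 360° = 9.66°; distance = √((0.96)² + (5.63)²) = 5.714 km.

010°, 5.7 km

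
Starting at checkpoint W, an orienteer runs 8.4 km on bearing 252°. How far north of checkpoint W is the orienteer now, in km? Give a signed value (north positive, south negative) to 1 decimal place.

Leg 1 (252°, 8.4 km): east 8.4 sin 252° = -7.99, north 8.4 cos 252° = -2.60
Net north component: -2.60 km.

-2.6 km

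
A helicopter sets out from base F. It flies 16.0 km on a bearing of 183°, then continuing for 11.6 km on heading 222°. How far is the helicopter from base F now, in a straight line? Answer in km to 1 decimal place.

26.1 km

Leg 1 (183°, 16.0 km): east 16.0 sin 183° = -0.84, north 16.0 cos 183° = -15.98
Leg 2 (222°, 11.6 km): east 11.6 sin 222° = -7.76, north 11.6 cos 222° = -8.62
Net: -8.60 east, -24.60 north. Distance = √((-8.60)² + (-24.60)²) = 26.058 km.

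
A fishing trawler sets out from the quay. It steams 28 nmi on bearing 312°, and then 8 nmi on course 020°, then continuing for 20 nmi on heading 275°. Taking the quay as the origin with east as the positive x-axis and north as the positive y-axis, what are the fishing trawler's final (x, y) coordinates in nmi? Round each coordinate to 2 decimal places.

Leg 1 (312°, 28 nmi): east 28 sin 312° = -20.81, north 28 cos 312° = 18.74
Leg 2 (020°, 8 nmi): east 8 sin 20° = 2.74, north 8 cos 20° = 7.52
Leg 3 (275°, 20 nmi): east 20 sin 275° = -19.92, north 20 cos 275° = 1.74
Summing: -38.00 nmi east, 28.00 nmi north → (-38.00, 28.00).

(-38.00, 28.00)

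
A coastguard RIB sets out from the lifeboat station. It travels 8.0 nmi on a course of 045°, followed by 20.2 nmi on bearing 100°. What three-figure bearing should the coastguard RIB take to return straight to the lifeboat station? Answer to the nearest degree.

265°

Leg 1 (045°, 8.0 nmi): east 8.0 sin 45° = 5.66, north 8.0 cos 45° = 5.66
Leg 2 (100°, 20.2 nmi): east 20.2 sin 100° = 19.89, north 20.2 cos 100° = -3.51
Net displacement: 25.55 east, 2.15 north. Direction back to start is (-25.55, -2.15): bearing = atan2(-25.55, -2.15) mod 360° = 265.19° ≈ 265°.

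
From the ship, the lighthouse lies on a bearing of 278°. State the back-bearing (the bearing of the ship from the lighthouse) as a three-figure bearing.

098°

Back-bearing = 278° − 180° = 098°.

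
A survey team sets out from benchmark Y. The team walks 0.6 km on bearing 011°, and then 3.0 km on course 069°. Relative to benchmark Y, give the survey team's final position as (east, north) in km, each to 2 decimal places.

Leg 1 (011°, 0.6 km): east 0.6 sin 11° = 0.11, north 0.6 cos 11° = 0.59
Leg 2 (069°, 3.0 km): east 3.0 sin 69° = 2.80, north 3.0 cos 69° = 1.08
Summing: 2.92 km east, 1.66 km north → (2.92, 1.66).

(2.92, 1.66)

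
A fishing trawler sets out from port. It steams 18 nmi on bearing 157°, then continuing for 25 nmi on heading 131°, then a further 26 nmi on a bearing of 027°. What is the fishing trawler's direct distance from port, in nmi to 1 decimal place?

39.0 nmi

Leg 1 (157°, 18 nmi): east 18 sin 157° = 7.03, north 18 cos 157° = -16.57
Leg 2 (131°, 25 nmi): east 25 sin 131° = 18.87, north 25 cos 131° = -16.40
Leg 3 (027°, 26 nmi): east 26 sin 27° = 11.80, north 26 cos 27° = 23.17
Net: 37.70 east, -9.80 north. Distance = √((37.70)² + (-9.80)²) = 38.959 nmi.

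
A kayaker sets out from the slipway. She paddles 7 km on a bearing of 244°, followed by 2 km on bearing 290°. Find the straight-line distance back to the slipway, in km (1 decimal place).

Leg 1 (244°, 7 km): east 7 sin 244° = -6.29, north 7 cos 244° = -3.07
Leg 2 (290°, 2 km): east 2 sin 290° = -1.88, north 2 cos 290° = 0.68
Net: -8.17 east, -2.38 north. Distance = √((-8.17)² + (-2.38)²) = 8.512 km.

8.5 km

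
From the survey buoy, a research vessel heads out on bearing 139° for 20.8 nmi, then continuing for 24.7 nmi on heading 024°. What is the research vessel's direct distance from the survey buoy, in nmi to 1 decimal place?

24.7 nmi

Leg 1 (139°, 20.8 nmi): east 20.8 sin 139° = 13.65, north 20.8 cos 139° = -15.70
Leg 2 (024°, 24.7 nmi): east 24.7 sin 24° = 10.05, north 24.7 cos 24° = 22.56
Net: 23.69 east, 6.87 north. Distance = √((23.69)² + (6.87)²) = 24.667 nmi.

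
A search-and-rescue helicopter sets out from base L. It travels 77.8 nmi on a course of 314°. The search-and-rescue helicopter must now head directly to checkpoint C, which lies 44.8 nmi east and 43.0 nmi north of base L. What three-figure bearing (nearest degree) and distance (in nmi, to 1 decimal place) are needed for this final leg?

096°, 101.4 nmi

Leg 1 (314°, 77.8 nmi): east 77.8 sin 314° = -55.96, north 77.8 cos 314° = 54.04
Current position: (-55.96, 54.04). Target: (44.8, 43.0). Remaining: Δeast = 100.76, Δnorth = -11.04.
Bearing = atan2(100.76, -11.04) mod 360° = 96.25°; distance = √((100.76)² + (-11.04)²) = 101.368 nmi.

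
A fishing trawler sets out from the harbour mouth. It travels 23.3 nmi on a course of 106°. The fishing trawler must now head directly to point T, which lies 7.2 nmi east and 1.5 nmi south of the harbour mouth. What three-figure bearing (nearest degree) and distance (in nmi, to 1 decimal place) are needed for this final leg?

Leg 1 (106°, 23.3 nmi): east 23.3 sin 106° = 22.40, north 23.3 cos 106° = -6.42
Current position: (22.40, -6.42). Target: (7.2, -1.5). Remaining: Δeast = -15.20, Δnorth = 4.92.
Bearing = atan2(-15.20, 4.92) mod 360° = 287.95°; distance = √((-15.20)² + (4.92)²) = 15.975 nmi.

288°, 16.0 nmi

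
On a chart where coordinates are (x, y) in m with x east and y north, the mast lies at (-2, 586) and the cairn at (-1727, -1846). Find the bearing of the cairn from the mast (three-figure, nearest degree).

215°

Δeast = -1727 − -2 = -1725.00; Δnorth = -1846 − 586 = -2432.00.
Bearing = atan2(Δeast, Δnorth) mod 360° = 215.35° ≈ 215°.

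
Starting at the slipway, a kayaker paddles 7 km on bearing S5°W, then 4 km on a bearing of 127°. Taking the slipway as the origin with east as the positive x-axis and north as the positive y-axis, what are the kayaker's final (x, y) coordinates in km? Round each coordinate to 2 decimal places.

Leg 1 (S5°W, 7 km): east 7 sin 185° = -0.61, north 7 cos 185° = -6.97
Leg 2 (127°, 4 km): east 4 sin 127° = 3.19, north 4 cos 127° = -2.41
Summing: 2.58 km east, -9.38 km north → (2.58, -9.38).

(2.58, -9.38)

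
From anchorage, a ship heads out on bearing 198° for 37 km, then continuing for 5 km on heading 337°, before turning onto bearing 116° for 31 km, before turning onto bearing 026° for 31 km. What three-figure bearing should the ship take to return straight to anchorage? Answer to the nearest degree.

300°

Leg 1 (198°, 37 km): east 37 sin 198° = -11.43, north 37 cos 198° = -35.19
Leg 2 (337°, 5 km): east 5 sin 337° = -1.95, north 5 cos 337° = 4.60
Leg 3 (116°, 31 km): east 31 sin 116° = 27.86, north 31 cos 116° = -13.59
Leg 4 (026°, 31 km): east 31 sin 26° = 13.59, north 31 cos 26° = 27.86
Net displacement: 28.06 east, -16.31 north. Direction back to start is (-28.06, 16.31): bearing = atan2(-28.06, 16.31) mod 360° = 300.17° ≈ 300°.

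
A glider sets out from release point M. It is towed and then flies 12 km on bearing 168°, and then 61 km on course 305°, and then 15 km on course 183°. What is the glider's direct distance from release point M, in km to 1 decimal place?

49.0 km

Leg 1 (168°, 12 km): east 12 sin 168° = 2.49, north 12 cos 168° = -11.74
Leg 2 (305°, 61 km): east 61 sin 305° = -49.97, north 61 cos 305° = 34.99
Leg 3 (183°, 15 km): east 15 sin 183° = -0.79, north 15 cos 183° = -14.98
Net: -48.26 east, 8.27 north. Distance = √((-48.26)² + (8.27)²) = 48.962 km.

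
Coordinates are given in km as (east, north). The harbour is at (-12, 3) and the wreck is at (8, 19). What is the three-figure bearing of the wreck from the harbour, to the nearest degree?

051°

Δeast = 8 − -12 = 20.00; Δnorth = 19 − 3 = 16.00.
Bearing = atan2(Δeast, Δnorth) mod 360° = 51.34° ≈ 051°.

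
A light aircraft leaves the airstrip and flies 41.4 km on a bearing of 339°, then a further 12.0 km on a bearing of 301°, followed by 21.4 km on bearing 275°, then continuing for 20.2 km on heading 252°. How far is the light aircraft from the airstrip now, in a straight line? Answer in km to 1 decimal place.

Leg 1 (339°, 41.4 km): east 41.4 sin 339° = -14.84, north 41.4 cos 339° = 38.65
Leg 2 (301°, 12.0 km): east 12.0 sin 301° = -10.29, north 12.0 cos 301° = 6.18
Leg 3 (275°, 21.4 km): east 21.4 sin 275° = -21.32, north 21.4 cos 275° = 1.87
Leg 4 (252°, 20.2 km): east 20.2 sin 252° = -19.21, north 20.2 cos 252° = -6.24
Net: -65.65 east, 40.45 north. Distance = √((-65.65)² + (40.45)²) = 77.115 km.

77.1 km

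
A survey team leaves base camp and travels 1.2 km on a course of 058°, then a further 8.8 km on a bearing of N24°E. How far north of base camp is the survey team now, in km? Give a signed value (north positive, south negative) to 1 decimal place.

Leg 1 (058°, 1.2 km): east 1.2 sin 58° = 1.02, north 1.2 cos 58° = 0.64
Leg 2 (N24°E, 8.8 km): east 8.8 sin 24° = 3.58, north 8.8 cos 24° = 8.04
Net north component: 8.68 km.

8.7 km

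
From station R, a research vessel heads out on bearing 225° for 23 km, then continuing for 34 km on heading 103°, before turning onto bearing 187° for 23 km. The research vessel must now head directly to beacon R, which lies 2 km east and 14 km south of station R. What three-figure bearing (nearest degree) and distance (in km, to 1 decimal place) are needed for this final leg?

Leg 1 (225°, 23 km): east 23 sin 225° = -16.26, north 23 cos 225° = -16.26
Leg 2 (103°, 34 km): east 34 sin 103° = 33.13, north 34 cos 103° = -7.65
Leg 3 (187°, 23 km): east 23 sin 187° = -2.80, north 23 cos 187° = -22.83
Current position: (14.06, -46.74). Target: (2, -14). Remaining: Δeast = -12.06, Δnorth = 32.74.
Bearing = atan2(-12.06, 32.74) mod 360° = 339.78°; distance = √((-12.06)² + (32.74)²) = 34.892 km.

340°, 34.9 km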